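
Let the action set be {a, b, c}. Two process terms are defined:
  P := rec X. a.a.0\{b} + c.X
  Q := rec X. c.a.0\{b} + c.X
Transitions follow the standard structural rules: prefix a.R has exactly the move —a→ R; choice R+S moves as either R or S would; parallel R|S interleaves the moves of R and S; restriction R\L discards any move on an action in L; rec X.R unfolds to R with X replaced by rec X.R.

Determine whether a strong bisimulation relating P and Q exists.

P ≁ Q

LTS(P): 3 reachable states
  s0 = rec X. a.a.0\{b} + c.X ⊢ ··a··> s1, ··c··> s0
  s1 = a.0\{b} ⊢ ··a··> s2
  s2 = 0\{b} ⊢ deadlocked
LTS(Q): 3 reachable states
  t0 = rec X. c.a.0\{b} + c.X ⊢ ··c··> t0, ··c··> t1
  t1 = a.0\{b} ⊢ ··a··> t2
  t2 = 0\{b} ⊢ deadlocked
Partition-refinement fixed point:
  B0 = {s0}
  B1 = {s1, t1}
  B2 = {s2, t2}
  B3 = {t0}
s0 ∈ B0, t0 ∈ B3 → different blocks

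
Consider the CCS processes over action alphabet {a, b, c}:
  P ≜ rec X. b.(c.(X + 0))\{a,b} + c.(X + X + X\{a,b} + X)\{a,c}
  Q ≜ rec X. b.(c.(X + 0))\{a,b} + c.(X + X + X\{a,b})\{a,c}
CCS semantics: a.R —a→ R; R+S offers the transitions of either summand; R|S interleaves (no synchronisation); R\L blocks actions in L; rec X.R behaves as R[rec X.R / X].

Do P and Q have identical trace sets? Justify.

YES

P's transition system — 6 states:
  s0 = rec X. b.(c.(X + 0))\{a,b} + c.(X + X + X\{a,b} + X)\{a,c} → —b→ s1, —c→ s2
  s1 = (c.((rec X. b.(c.(X + 0))\{a,b} + c.(X + X + X\{a,b} + X)\{a,c}) + 0))\{a,b} → —c→ s3
  s2 = ((rec X. b.(c.(X + 0))\{a,b} + c.(X + X + X\{a,b} + X)\{a,c}) + (rec X. b.(c.(X + 0))\{a,b} + c.(X + X + X\{a,b} + X)\{a,c}) + (rec X. b.(c.(X + 0))\{a,b} + c.(X + X + X\{a,b} + X)\{a,c})\{a,b} + (rec X. b.(c.(X + 0))\{a,b} + c.(X + X + X\{a,b} + X)\{a,c}))\{a,c} → —b→ s4
  s3 = ((rec X. b.(c.(X + 0))\{a,b} + c.(X + X + X\{a,b} + X)\{a,c}) + 0)\{a,b} → —c→ s5
  s4 = (c.((rec X. b.(c.(X + 0))\{a,b} + c.(X + X + X\{a,b} + X)\{a,c}) + 0))\{a,b}\{a,c} → ∅
  s5 = ((rec X. b.(c.(X + 0))\{a,b} + c.(X + X + X\{a,b} + X)\{a,c}) + (rec X. b.(c.(X + 0))\{a,b} + c.(X + X + X\{a,b} + X)\{a,c}) + (rec X. b.(c.(X + 0))\{a,b} + c.(X + X + X\{a,b} + X)\{a,c})\{a,b} + (rec X. b.(c.(X + 0))\{a,b} + c.(X + X + X\{a,b} + X)\{a,c}))\{a,c}\{a,b} → ∅
Q's transition system — 6 states:
  t0 = rec X. b.(c.(X + 0))\{a,b} + c.(X + X + X\{a,b})\{a,c} → —b→ t1, —c→ t2
  t1 = (c.((rec X. b.(c.(X + 0))\{a,b} + c.(X + X + X\{a,b})\{a,c}) + 0))\{a,b} → —c→ t3
  t2 = ((rec X. b.(c.(X + 0))\{a,b} + c.(X + X + X\{a,b})\{a,c}) + (rec X. b.(c.(X + 0))\{a,b} + c.(X + X + X\{a,b})\{a,c}) + (rec X. b.(c.(X + 0))\{a,b} + c.(X + X + X\{a,b})\{a,c})\{a,b})\{a,c} → —b→ t4
  t3 = ((rec X. b.(c.(X + 0))\{a,b} + c.(X + X + X\{a,b})\{a,c}) + 0)\{a,b} → —c→ t5
  t4 = (c.((rec X. b.(c.(X + 0))\{a,b} + c.(X + X + X\{a,b})\{a,c}) + 0))\{a,b}\{a,c} → ∅
  t5 = ((rec X. b.(c.(X + 0))\{a,b} + c.(X + X + X\{a,b})\{a,c}) + (rec X. b.(c.(X + 0))\{a,b} + c.(X + X + X\{a,b})\{a,c}) + (rec X. b.(c.(X + 0))\{a,b} + c.(X + X + X\{a,b})\{a,c})\{a,b})\{a,c}\{a,b} → ∅
Bisimilarity quotient blocks:
  B0 = {s0, t0}
  B1 = {s2, t2}
  B2 = {s4, s5, t4, t5}
  B3 = {s1, t1}
  B4 = {s3, t3}
s0 ∈ B0, t0 ∈ B0 → same block
Bisimilar ⇒ trace-equivalent.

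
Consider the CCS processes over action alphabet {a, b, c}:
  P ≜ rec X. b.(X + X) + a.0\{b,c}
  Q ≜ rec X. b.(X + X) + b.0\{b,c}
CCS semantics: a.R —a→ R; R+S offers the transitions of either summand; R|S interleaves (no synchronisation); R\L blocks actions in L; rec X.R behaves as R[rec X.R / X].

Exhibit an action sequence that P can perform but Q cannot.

a

LTS(P): 3 reachable states
  m0 = rec X. b.(X + X) + a.0\{b,c} has moves —a→ m1, —b→ m2
  m1 = 0\{b,c} has moves deadlocked
  m2 = (rec X. b.(X + X) + a.0\{b,c}) + (rec X. b.(X + X) + a.0\{b,c}) has moves —a→ m1, —b→ m2
LTS(Q): 3 reachable states
  n0 = rec X. b.(X + X) + b.0\{b,c} has moves —b→ n1, —b→ n2
  n1 = (rec X. b.(X + X) + b.0\{b,c}) + (rec X. b.(X + X) + b.0\{b,c}) has moves —b→ n1, —b→ n2
  n2 = 0\{b,c} has moves deadlocked
Trace ⟨a⟩ through P, begin at {m0}:
  after a @ step 1: {m1}
  ✓ P
Trace ⟨a⟩ through Q, begin at {n0}:
  after a @ step 1: ∅  — Q cannot continue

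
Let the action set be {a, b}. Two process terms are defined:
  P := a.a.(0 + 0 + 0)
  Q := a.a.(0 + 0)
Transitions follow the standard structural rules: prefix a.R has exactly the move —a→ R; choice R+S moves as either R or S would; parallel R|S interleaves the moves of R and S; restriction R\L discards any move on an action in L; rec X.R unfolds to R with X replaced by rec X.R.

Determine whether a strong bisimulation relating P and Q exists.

YES

P's transition system — 3 states:
  p0 = a.a.(0 + 0 + 0) | --a--▸ p1
  p1 = a.(0 + 0 + 0) | --a--▸ p2
  p2 = 0 + 0 + 0 | ·
Q's transition system — 3 states:
  q0 = a.a.(0 + 0) | --a--▸ q1
  q1 = a.(0 + 0) | --a--▸ q2
  q2 = 0 + 0 | ·
Bisimilarity quotient blocks:
  B0 = {p0, q0}
  B1 = {p1, q1}
  B2 = {p2, q2}
p0 ∈ B0, q0 ∈ B0 → same block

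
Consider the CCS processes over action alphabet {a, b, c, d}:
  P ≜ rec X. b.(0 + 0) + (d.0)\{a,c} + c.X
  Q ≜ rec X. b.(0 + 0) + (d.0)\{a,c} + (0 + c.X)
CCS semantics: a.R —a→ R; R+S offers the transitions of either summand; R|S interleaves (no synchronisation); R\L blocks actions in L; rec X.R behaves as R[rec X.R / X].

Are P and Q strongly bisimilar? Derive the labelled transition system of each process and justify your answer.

LTS(P): 3 reachable states
  m0 = rec X. b.(0 + 0) + (d.0)\{a,c} + c.X | ··b··> m1, ··c··> m0, ··d··> m2
  m1 = 0 + 0 | deadlocked
  m2 = 0\{a,c} | deadlocked
LTS(Q): 3 reachable states
  n0 = rec X. b.(0 + 0) + (d.0)\{a,c} + (0 + c.X) | ··b··> n1, ··c··> n0, ··d··> n2
  n1 = 0 + 0 | deadlocked
  n2 = 0\{a,c} | deadlocked
Bisimilarity quotient blocks:
  B0 = {m0, n0}
  B1 = {m1, m2, n1, n2}
m0 ∈ B0, n0 ∈ B0 → same block

YES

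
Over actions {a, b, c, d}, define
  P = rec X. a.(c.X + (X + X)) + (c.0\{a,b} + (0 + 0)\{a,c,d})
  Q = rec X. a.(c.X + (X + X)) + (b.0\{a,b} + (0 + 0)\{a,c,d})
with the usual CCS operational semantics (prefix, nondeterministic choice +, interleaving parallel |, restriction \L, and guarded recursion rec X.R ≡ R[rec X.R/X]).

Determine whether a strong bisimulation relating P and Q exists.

P ≁ Q

LTS(P): 3 reachable states
  p0 = rec X. a.(c.X + (X + X)) + (c.0\{a,b} + (0 + 0)\{a,c,d}) | -a-> p1, -c-> p2
  p1 = c.(rec X. a.(c.X + (X + X)) + (c.0\{a,b} + (0 + 0)\{a,c,d})) + ((rec X. a.(c.X + (X + X)) + (c.0\{a,b} + (0 + 0)\{a,c,d})) + (rec X. a.(c.X + (X + X)) + (c.0\{a,b} + (0 + 0)\{a,c,d}))) | -a-> p1, -c-> p0, -c-> p2
  p2 = 0\{a,b} | (no moves)
LTS(Q): 3 reachable states
  q0 = rec X. a.(c.X + (X + X)) + (b.0\{a,b} + (0 + 0)\{a,c,d}) | -a-> q1, -b-> q2
  q1 = c.(rec X. a.(c.X + (X + X)) + (b.0\{a,b} + (0 + 0)\{a,c,d})) + ((rec X. a.(c.X + (X + X)) + (b.0\{a,b} + (0 + 0)\{a,c,d})) + (rec X. a.(c.X + (X + X)) + (b.0\{a,b} + (0 + 0)\{a,c,d}))) | -a-> q1, -b-> q2, -c-> q0
  q2 = 0\{a,b} | (no moves)
Bisimilarity quotient blocks:
  B0 = {p0}
  B1 = {p1}
  B2 = {p2, q2}
  B3 = {q0}
  B4 = {q1}
p0 ∈ B0, q0 ∈ B3 → different blocks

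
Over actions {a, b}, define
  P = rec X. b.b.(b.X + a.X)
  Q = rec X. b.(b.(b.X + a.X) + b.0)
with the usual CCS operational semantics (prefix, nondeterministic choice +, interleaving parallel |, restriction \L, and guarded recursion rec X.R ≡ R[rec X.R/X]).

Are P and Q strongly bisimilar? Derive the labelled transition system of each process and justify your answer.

Reachable graph of P (3 states):
  s0 = rec X. b.b.(b.X + a.X) | =b=> s1
  s1 = b.(b.(rec X. b.b.(b.X + a.X)) + a.(rec X. b.b.(b.X + a.X))) | =b=> s2
  s2 = b.(rec X. b.b.(b.X + a.X)) + a.(rec X. b.b.(b.X + a.X)) | =a=> s0, =b=> s0
Reachable graph of Q (4 states):
  t0 = rec X. b.(b.(b.X + a.X) + b.0) | =b=> t1
  t1 = b.(b.(rec X. b.(b.(b.X + a.X) + b.0)) + a.(rec X. b.(b.(b.X + a.X) + b.0))) + b.0 | =b=> t2, =b=> t3
  t2 = 0 | ∅
  t3 = b.(rec X. b.(b.(b.X + a.X) + b.0)) + a.(rec X. b.(b.(b.X + a.X) + b.0)) | =a=> t0, =b=> t0
Coarsest stable partition (strong bisimilarity classes):
  B0 = {s0}
  B1 = {s1}
  B2 = {s2}
  B3 = {t0}
  B4 = {t1}
  B5 = {t3}
  B6 = {t2}
s0 ∈ B0, t0 ∈ B3 → different blocks

not bisimilar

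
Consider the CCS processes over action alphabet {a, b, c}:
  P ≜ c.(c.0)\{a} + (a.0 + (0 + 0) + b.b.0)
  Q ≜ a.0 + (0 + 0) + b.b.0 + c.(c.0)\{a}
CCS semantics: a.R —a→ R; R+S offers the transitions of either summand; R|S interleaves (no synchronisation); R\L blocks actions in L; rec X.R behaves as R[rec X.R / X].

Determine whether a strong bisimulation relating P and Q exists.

Reachable graph of P (5 states):
  p0 = c.(c.0)\{a} + (a.0 + (0 + 0) + b.b.0) → =a=> p1, =b=> p2, =c=> p3
  p1 = 0 → stopped
  p2 = b.0 → =b=> p1
  p3 = (c.0)\{a} → =c=> p4
  p4 = 0\{a} → stopped
Reachable graph of Q (5 states):
  q0 = a.0 + (0 + 0) + b.b.0 + c.(c.0)\{a} → =a=> q1, =b=> q2, =c=> q3
  q1 = 0 → stopped
  q2 = b.0 → =b=> q1
  q3 = (c.0)\{a} → =c=> q4
  q4 = 0\{a} → stopped
Partition-refinement fixed point:
  B0 = {p0, q0}
  B1 = {p3, q3}
  B2 = {p1, p4, q1, q4}
  B3 = {p2, q2}
p0 ∈ B0, q0 ∈ B0 → same block

bisimilar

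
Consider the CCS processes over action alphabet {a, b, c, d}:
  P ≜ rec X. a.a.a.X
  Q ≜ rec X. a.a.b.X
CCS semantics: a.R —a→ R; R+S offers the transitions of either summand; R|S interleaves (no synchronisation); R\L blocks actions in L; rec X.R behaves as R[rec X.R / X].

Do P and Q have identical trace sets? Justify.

P's transition system — 3 states:
  s0 = rec X. a.a.a.X has moves --a--▸ s1
  s1 = a.a.(rec X. a.a.a.X) has moves --a--▸ s2
  s2 = a.(rec X. a.a.a.X) has moves --a--▸ s0
Q's transition system — 3 states:
  t0 = rec X. a.a.b.X has moves --a--▸ t1
  t1 = a.b.(rec X. a.a.b.X) has moves --a--▸ t2
  t2 = b.(rec X. a.a.b.X) has moves --b--▸ t0
Executing aaa from P (initial set {s0}):
  step 1 (a): {s1}
  step 2 (a): {s2}
  step 3 (a): {s0}
  ✓ P
Executing aaa from Q (initial set {t0}):
  step 1 (a): {t1}
  step 2 (a): {t2}
  step 3 (a): ∅ (Q stuck)

trace-distinct — witness ⟨aaa⟩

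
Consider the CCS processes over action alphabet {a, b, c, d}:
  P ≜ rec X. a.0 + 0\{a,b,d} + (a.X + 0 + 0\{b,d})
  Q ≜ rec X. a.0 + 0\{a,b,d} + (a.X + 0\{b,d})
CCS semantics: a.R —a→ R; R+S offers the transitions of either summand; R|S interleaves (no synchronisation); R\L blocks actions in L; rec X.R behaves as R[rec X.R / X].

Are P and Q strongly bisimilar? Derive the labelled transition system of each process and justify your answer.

P ~ Q

LTS(P): 2 reachable states
  p0 = rec X. a.0 + 0\{a,b,d} + (a.X + 0 + 0\{b,d}) | —a→ p0, —a→ p1
  p1 = 0 | ∅
LTS(Q): 2 reachable states
  q0 = rec X. a.0 + 0\{a,b,d} + (a.X + 0\{b,d}) | —a→ q0, —a→ q1
  q1 = 0 | ∅
Coarsest stable partition (strong bisimilarity classes):
  B0 = {p0, q0}
  B1 = {p1, q1}
p0 ∈ B0, q0 ∈ B0 → same block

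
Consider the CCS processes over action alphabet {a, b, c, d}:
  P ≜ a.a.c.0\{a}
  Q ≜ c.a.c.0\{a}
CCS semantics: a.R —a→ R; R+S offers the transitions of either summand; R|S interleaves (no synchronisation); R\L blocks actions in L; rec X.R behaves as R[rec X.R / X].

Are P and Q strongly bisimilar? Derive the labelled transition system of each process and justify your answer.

LTS(P): 4 reachable states
  p0 = a.a.c.0\{a} :: —a→ p1
  p1 = a.c.0\{a} :: —a→ p2
  p2 = c.0\{a} :: —c→ p3
  p3 = 0\{a} :: stopped
LTS(Q): 4 reachable states
  q0 = c.a.c.0\{a} :: —c→ q1
  q1 = a.c.0\{a} :: —a→ q2
  q2 = c.0\{a} :: —c→ q3
  q3 = 0\{a} :: stopped
Bisimilarity quotient blocks:
  B0 = {p0}
  B1 = {p1, q1}
  B2 = {p2, q2}
  B3 = {p3, q3}
  B4 = {q0}
p0 ∈ B0, q0 ∈ B4 → different blocks

NO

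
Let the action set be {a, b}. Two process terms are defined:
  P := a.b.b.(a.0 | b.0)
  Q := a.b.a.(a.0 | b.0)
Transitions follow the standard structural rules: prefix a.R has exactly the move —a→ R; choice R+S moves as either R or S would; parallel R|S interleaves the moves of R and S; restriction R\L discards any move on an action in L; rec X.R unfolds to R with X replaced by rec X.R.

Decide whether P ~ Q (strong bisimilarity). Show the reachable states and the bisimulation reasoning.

P ≁ Q

Reachable graph of P (7 states):
  m0 = a.b.b.(a.0 | b.0) :: --a--▸ m1
  m1 = b.b.(a.0 | b.0) :: --b--▸ m2
  m2 = b.(a.0 | b.0) :: --b--▸ m3
  m3 = a.0 | b.0 :: --a--▸ m4, --b--▸ m5
  m4 = 0 | b.0 :: --b--▸ m6
  m5 = a.0 | 0 :: --a--▸ m6
  m6 = 0 | 0 :: stopped
Reachable graph of Q (7 states):
  n0 = a.b.a.(a.0 | b.0) :: --a--▸ n1
  n1 = b.a.(a.0 | b.0) :: --b--▸ n2
  n2 = a.(a.0 | b.0) :: --a--▸ n3
  n3 = a.0 | b.0 :: --a--▸ n4, --b--▸ n5
  n4 = 0 | b.0 :: --b--▸ n6
  n5 = a.0 | 0 :: --a--▸ n6
  n6 = 0 | 0 :: stopped
Bisimilarity quotient blocks:
  B0 = {m0}
  B1 = {m1}
  B2 = {m2}
  B3 = {m3, n3}
  B4 = {m4, n4}
  B5 = {m6, n6}
  B6 = {m5, n5}
  B7 = {n0}
  B8 = {n1}
  B9 = {n2}
m0 ∈ B0, n0 ∈ B7 → different blocks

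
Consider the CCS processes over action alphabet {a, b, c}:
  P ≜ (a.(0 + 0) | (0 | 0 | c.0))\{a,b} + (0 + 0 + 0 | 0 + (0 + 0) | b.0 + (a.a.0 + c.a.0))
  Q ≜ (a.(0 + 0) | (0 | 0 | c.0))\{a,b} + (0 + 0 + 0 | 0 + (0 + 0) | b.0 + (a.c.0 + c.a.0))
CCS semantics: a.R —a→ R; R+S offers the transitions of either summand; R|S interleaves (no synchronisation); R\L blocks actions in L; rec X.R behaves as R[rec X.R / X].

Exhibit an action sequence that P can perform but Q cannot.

LTS(P): 5 reachable states
  m0 = (a.(0 + 0) | (0 | 0 | c.0))\{a,b} + (0 + 0 + 0 | 0 + (0 + 0) | b.0 + (a.a.0 + c.a.0)) | =a=> m1, =b=> m2, =c=> m1, =c=> m3
  m1 = a.0 | =a=> m4
  m2 = (0 + 0) | 0 | (no moves)
  m3 = (a.(0 + 0) | (0 | 0 | 0))\{a,b} | (no moves)
  m4 = 0 | (no moves)
LTS(Q): 6 reachable states
  n0 = (a.(0 + 0) | (0 | 0 | c.0))\{a,b} + (0 + 0 + 0 | 0 + (0 + 0) | b.0 + (a.c.0 + c.a.0)) | =a=> n1, =b=> n2, =c=> n3, =c=> n4
  n1 = c.0 | =c=> n5
  n2 = (0 + 0) | 0 | (no moves)
  n3 = (a.(0 + 0) | (0 | 0 | 0))\{a,b} | (no moves)
  n4 = a.0 | =a=> n5
  n5 = 0 | (no moves)
Run σ = ⟨aa⟩ on P: start {m0}
  after a @ step 1: {m1}
  after a @ step 2: {m4}
  ✓ P
Run σ = ⟨aa⟩ on Q: start {n0}
  after a @ step 1: {n1}
  after a @ step 2: ∅  — Q cannot continue

aa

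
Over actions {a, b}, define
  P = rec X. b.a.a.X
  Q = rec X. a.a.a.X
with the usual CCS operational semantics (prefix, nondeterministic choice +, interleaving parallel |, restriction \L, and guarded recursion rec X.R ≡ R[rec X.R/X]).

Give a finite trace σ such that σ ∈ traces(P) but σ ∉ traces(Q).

b

Reachable graph of P (3 states):
  m0 = rec X. b.a.a.X has moves ··b··> m1
  m1 = a.a.(rec X. b.a.a.X) has moves ··a··> m2
  m2 = a.(rec X. b.a.a.X) has moves ··a··> m0
Reachable graph of Q (3 states):
  n0 = rec X. a.a.a.X has moves ··a··> n1
  n1 = a.a.(rec X. a.a.a.X) has moves ··a··> n2
  n2 = a.(rec X. a.a.a.X) has moves ··a··> n0
Run σ = ⟨b⟩ on P: start {m0}
  after b @ step 1: {m1}
  — P admits the full trace.
Run σ = ⟨b⟩ on Q: start {n0}
  after b @ step 1: no successor for Q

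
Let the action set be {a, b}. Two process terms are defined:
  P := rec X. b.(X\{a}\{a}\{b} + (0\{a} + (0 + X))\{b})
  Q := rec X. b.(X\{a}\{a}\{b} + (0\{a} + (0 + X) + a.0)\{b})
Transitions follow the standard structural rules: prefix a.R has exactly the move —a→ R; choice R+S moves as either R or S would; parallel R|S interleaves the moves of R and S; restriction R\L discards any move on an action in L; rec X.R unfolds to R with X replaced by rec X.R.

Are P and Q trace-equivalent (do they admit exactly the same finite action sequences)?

P's transition system — 2 states:
  p0 = rec X. b.(X\{a}\{a}\{b} + (0\{a} + (0 + X))\{b}) has moves =b=> p1
  p1 = (rec X. b.(X\{a}\{a}\{b} + (0\{a} + (0 + X))\{b}))\{a}\{a}\{b} + (0\{a} + (0 + (rec X. b.(X\{a}\{a}\{b} + (0\{a} + (0 + X))\{b}))))\{b} has moves (no moves)
Q's transition system — 3 states:
  q0 = rec X. b.(X\{a}\{a}\{b} + (0\{a} + (0 + X) + a.0)\{b}) has moves =b=> q1
  q1 = (rec X. b.(X\{a}\{a}\{b} + (0\{a} + (0 + X) + a.0)\{b}))\{a}\{a}\{b} + (0\{a} + (0 + (rec X. b.(X\{a}\{a}\{b} + (0\{a} + (0 + X) + a.0)\{b}))) + a.0)\{b} has moves =a=> q2
  q2 = 0\{b} has moves (no moves)
Run σ = ⟨ba⟩ on Q: start {q0}
  [1] b ⇒ {q1}
  [2] a ⇒ {q2}
  Q completes σ.
Run σ = ⟨ba⟩ on P: start {p0}
  [1] b ⇒ {p1}
  [2] a ⇒ no successor for P

NO — witness ⟨ba⟩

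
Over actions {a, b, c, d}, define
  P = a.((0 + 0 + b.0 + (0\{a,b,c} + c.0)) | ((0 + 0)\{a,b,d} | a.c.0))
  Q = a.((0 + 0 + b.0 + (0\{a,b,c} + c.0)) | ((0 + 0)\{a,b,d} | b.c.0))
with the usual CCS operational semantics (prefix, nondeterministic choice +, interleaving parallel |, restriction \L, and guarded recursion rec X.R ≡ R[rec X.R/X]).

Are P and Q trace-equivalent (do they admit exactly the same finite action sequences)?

P's transition system — 7 states:
  p0 = a.((0 + 0 + b.0 + (0\{a,b,c} + c.0)) | ((0 + 0)\{a,b,d} | a.c.0)) has moves —a→ p1
  p1 = (0 + 0 + b.0 + (0\{a,b,c} + c.0)) | ((0 + 0)\{a,b,d} | a.c.0) has moves —a→ p2, —b→ p3, —c→ p3
  p2 = (0 + 0 + b.0 + (0\{a,b,c} + c.0)) | ((0 + 0)\{a,b,d} | c.0) has moves —b→ p4, —c→ p4, —c→ p5
  p3 = 0 | ((0 + 0)\{a,b,d} | a.c.0) has moves —a→ p4
  p4 = 0 | ((0 + 0)\{a,b,d} | c.0) has moves —c→ p6
  p5 = (0 + 0 + b.0 + (0\{a,b,c} + c.0)) | ((0 + 0)\{a,b,d} | 0) has moves —b→ p6, —c→ p6
  p6 = 0 | ((0 + 0)\{a,b,d} | 0) has moves stopped
Q's transition system — 7 states:
  q0 = a.((0 + 0 + b.0 + (0\{a,b,c} + c.0)) | ((0 + 0)\{a,b,d} | b.c.0)) has moves —a→ q1
  q1 = (0 + 0 + b.0 + (0\{a,b,c} + c.0)) | ((0 + 0)\{a,b,d} | b.c.0) has moves —b→ q2, —b→ q3, —c→ q3
  q2 = (0 + 0 + b.0 + (0\{a,b,c} + c.0)) | ((0 + 0)\{a,b,d} | c.0) has moves —b→ q4, —c→ q4, —c→ q5
  q3 = 0 | ((0 + 0)\{a,b,d} | b.c.0) has moves —b→ q4
  q4 = 0 | ((0 + 0)\{a,b,d} | c.0) has moves —c→ q6
  q5 = (0 + 0 + b.0 + (0\{a,b,c} + c.0)) | ((0 + 0)\{a,b,d} | 0) has moves —b→ q6, —c→ q6
  q6 = 0 | ((0 + 0)\{a,b,d} | 0) has moves stopped
Executing aa from P (initial set {p0}):
  step 1 (a): {p1}
  step 2 (a): {p2}
  ✓ P
Executing aa from Q (initial set {q0}):
  step 1 (a): {q1}
  step 2 (a): ∅ (Q stuck)

trace-distinct — witness ⟨aa⟩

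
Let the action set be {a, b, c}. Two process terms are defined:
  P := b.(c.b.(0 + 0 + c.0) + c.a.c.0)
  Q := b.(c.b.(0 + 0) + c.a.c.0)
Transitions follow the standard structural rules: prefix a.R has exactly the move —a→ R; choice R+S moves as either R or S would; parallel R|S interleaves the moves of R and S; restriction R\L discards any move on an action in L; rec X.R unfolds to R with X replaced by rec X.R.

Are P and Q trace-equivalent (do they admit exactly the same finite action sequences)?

traces(P) ≠ traces(Q) — witness ⟨bcbc⟩

P's transition system — 7 states:
  p0 = b.(c.b.(0 + 0 + c.0) + c.a.c.0) ⊢ -b-> p1
  p1 = c.b.(0 + 0 + c.0) + c.a.c.0 ⊢ -c-> p2, -c-> p3
  p2 = a.c.0 ⊢ -a-> p4
  p3 = b.(0 + 0 + c.0) ⊢ -b-> p5
  p4 = c.0 ⊢ -c-> p6
  p5 = 0 + 0 + c.0 ⊢ -c-> p6
  p6 = 0 ⊢ ∅
Q's transition system — 7 states:
  q0 = b.(c.b.(0 + 0) + c.a.c.0) ⊢ -b-> q1
  q1 = c.b.(0 + 0) + c.a.c.0 ⊢ -c-> q2, -c-> q3
  q2 = a.c.0 ⊢ -a-> q4
  q3 = b.(0 + 0) ⊢ -b-> q5
  q4 = c.0 ⊢ -c-> q6
  q5 = 0 + 0 ⊢ ∅
  q6 = 0 ⊢ ∅
Executing bcbc from P (initial set {p0}):
  after b @ step 1: {p1}
  after c @ step 2: {p2, p3}
  after b @ step 3: {p5}
  after c @ step 4: {p6}
  P completes σ.
Executing bcbc from Q (initial set {q0}):
  after b @ step 1: {q1}
  after c @ step 2: {q2, q3}
  after b @ step 3: {q5}
  after c @ step 4: ∅  — Q cannot continue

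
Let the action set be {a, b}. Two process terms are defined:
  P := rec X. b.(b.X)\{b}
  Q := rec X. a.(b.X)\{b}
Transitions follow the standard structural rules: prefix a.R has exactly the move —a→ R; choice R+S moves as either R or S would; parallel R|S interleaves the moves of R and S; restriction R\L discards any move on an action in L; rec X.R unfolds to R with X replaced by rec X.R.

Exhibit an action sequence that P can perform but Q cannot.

LTS(P): 2 reachable states
  u0 = rec X. b.(b.X)\{b} :: --b--▸ u1
  u1 = (b.(rec X. b.(b.X)\{b}))\{b} :: ∅
LTS(Q): 2 reachable states
  v0 = rec X. a.(b.X)\{b} :: --a--▸ v1
  v1 = (b.(rec X. a.(b.X)\{b}))\{b} :: ∅
Run σ = ⟨b⟩ on P: start {u0}
  [1] b ⇒ {u1}
  ✓ P
Run σ = ⟨b⟩ on Q: start {v0}
  [1] b ⇒ ∅ (Q stuck)

b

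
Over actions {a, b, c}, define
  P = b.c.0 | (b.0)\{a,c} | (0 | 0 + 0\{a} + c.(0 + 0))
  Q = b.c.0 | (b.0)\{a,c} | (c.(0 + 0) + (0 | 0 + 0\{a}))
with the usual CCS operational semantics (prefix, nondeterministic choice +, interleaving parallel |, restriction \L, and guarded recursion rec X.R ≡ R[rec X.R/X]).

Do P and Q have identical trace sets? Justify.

Reachable graph of P (12 states):
  u0 = b.c.0 | (b.0)\{a,c} | (0 | 0 + 0\{a} + c.(0 + 0)) → —b→ u1, —b→ u2, —c→ u3
  u1 = b.c.0 | 0\{a,c} | (0 | 0 + 0\{a} + c.(0 + 0)) → —b→ u4, —c→ u5
  u2 = c.0 | (b.0)\{a,c} | (0 | 0 + 0\{a} + c.(0 + 0)) → —b→ u4, —c→ u6, —c→ u7
  u3 = b.c.0 | (b.0)\{a,c} | (0 + 0) → —b→ u5, —b→ u7
  u4 = c.0 | 0\{a,c} | (0 | 0 + 0\{a} + c.(0 + 0)) → —c→ u8, —c→ u9
  u5 = b.c.0 | 0\{a,c} | (0 + 0) → —b→ u9
  u6 = 0 | (b.0)\{a,c} | (0 | 0 + 0\{a} + c.(0 + 0)) → —b→ u8, —c→ u10
  u7 = c.0 | (b.0)\{a,c} | (0 + 0) → —b→ u9, —c→ u10
  u8 = 0 | 0\{a,c} | (0 | 0 + 0\{a} + c.(0 + 0)) → —c→ u11
  u9 = c.0 | 0\{a,c} | (0 + 0) → —c→ u11
  u10 = 0 | (b.0)\{a,c} | (0 + 0) → —b→ u11
  u11 = 0 | 0\{a,c} | (0 + 0) → ∅
Reachable graph of Q (12 states):
  v0 = b.c.0 | (b.0)\{a,c} | (c.(0 + 0) + (0 | 0 + 0\{a})) → —b→ v1, —b→ v2, —c→ v3
  v1 = b.c.0 | 0\{a,c} | (c.(0 + 0) + (0 | 0 + 0\{a})) → —b→ v4, —c→ v5
  v2 = c.0 | (b.0)\{a,c} | (c.(0 + 0) + (0 | 0 + 0\{a})) → —b→ v4, —c→ v6, —c→ v7
  v3 = b.c.0 | (b.0)\{a,c} | (0 + 0) → —b→ v5, —b→ v7
  v4 = c.0 | 0\{a,c} | (c.(0 + 0) + (0 | 0 + 0\{a})) → —c→ v8, —c→ v9
  v5 = b.c.0 | 0\{a,c} | (0 + 0) → —b→ v9
  v6 = 0 | (b.0)\{a,c} | (c.(0 + 0) + (0 | 0 + 0\{a})) → —b→ v8, —c→ v10
  v7 = c.0 | (b.0)\{a,c} | (0 + 0) → —b→ v9, —c→ v10
  v8 = 0 | 0\{a,c} | (c.(0 + 0) + (0 | 0 + 0\{a})) → —c→ v11
  v9 = c.0 | 0\{a,c} | (0 + 0) → —c→ v11
  v10 = 0 | (b.0)\{a,c} | (0 + 0) → —b→ v11
  v11 = 0 | 0\{a,c} | (0 + 0) → ∅
Bisimilarity quotient blocks:
  B0 = {u0, v0}
  B1 = {u1, v1}
  B2 = {u4, v4}
  B3 = {u8, u9, v8, v9}
  B4 = {u11, v11}
  B5 = {u5, v5}
  B6 = {u3, v3}
  B7 = {u6, u7, v6, v7}
  B8 = {u10, v10}
  B9 = {u2, v2}
u0 ∈ B0, v0 ∈ B0 → same block
Bisimilar ⇒ trace-equivalent.

traces(P) = traces(Q)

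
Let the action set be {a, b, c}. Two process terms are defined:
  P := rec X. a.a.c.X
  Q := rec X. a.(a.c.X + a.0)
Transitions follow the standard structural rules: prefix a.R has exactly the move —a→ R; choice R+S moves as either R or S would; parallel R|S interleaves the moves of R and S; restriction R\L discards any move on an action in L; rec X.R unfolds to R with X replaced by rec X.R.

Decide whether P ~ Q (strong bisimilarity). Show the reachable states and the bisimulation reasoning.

P ≁ Q

LTS(P): 3 reachable states
  u0 = rec X. a.a.c.X | —a→ u1
  u1 = a.c.(rec X. a.a.c.X) | —a→ u2
  u2 = c.(rec X. a.a.c.X) | —c→ u0
LTS(Q): 4 reachable states
  v0 = rec X. a.(a.c.X + a.0) | —a→ v1
  v1 = a.c.(rec X. a.(a.c.X + a.0)) + a.0 | —a→ v2, —a→ v3
  v2 = 0 | (no moves)
  v3 = c.(rec X. a.(a.c.X + a.0)) | —c→ v0
Coarsest stable partition (strong bisimilarity classes):
  B0 = {u0}
  B1 = {u1}
  B2 = {u2}
  B3 = {v0}
  B4 = {v1}
  B5 = {v3}
  B6 = {v2}
u0 ∈ B0, v0 ∈ B3 → different blocks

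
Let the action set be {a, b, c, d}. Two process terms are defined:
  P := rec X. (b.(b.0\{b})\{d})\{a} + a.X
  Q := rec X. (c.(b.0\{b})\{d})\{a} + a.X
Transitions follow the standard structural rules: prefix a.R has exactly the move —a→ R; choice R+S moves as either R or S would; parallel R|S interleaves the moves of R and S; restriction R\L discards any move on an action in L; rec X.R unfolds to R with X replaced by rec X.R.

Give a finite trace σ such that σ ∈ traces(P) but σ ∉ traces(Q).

b

P's transition system — 3 states:
  m0 = rec X. (b.(b.0\{b})\{d})\{a} + a.X ⊢ --a--▸ m0, --b--▸ m1
  m1 = (b.0\{b})\{d}\{a} ⊢ --b--▸ m2
  m2 = 0\{b}\{d}\{a} ⊢ ∅
Q's transition system — 3 states:
  n0 = rec X. (c.(b.0\{b})\{d})\{a} + a.X ⊢ --a--▸ n0, --c--▸ n1
  n1 = (b.0\{b})\{d}\{a} ⊢ --b--▸ n2
  n2 = 0\{b}\{d}\{a} ⊢ ∅
Executing b from P (initial set {m0}):
  after b @ step 1: {m1}
  — P admits the full trace.
Executing b from Q (initial set {n0}):
  after b @ step 1: ∅  — Q cannot continue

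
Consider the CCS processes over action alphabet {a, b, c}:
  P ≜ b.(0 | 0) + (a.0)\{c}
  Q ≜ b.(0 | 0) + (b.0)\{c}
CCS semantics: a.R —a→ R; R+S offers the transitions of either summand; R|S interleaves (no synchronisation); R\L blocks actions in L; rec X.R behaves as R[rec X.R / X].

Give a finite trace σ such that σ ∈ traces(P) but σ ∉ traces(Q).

a

P's transition system — 3 states:
  p0 = b.(0 | 0) + (a.0)\{c} has moves ··a··> p1, ··b··> p2
  p1 = 0\{c} has moves ·
  p2 = 0 | 0 has moves ·
Q's transition system — 3 states:
  q0 = b.(0 | 0) + (b.0)\{c} has moves ··b··> q1, ··b··> q2
  q1 = 0 | 0 has moves ·
  q2 = 0\{c} has moves ·
Run σ = ⟨a⟩ on P: start {p0}
  step 1 (a): {p1}
  ✓ P
Run σ = ⟨a⟩ on Q: start {q0}
  step 1 (a): ∅ (Q stuck)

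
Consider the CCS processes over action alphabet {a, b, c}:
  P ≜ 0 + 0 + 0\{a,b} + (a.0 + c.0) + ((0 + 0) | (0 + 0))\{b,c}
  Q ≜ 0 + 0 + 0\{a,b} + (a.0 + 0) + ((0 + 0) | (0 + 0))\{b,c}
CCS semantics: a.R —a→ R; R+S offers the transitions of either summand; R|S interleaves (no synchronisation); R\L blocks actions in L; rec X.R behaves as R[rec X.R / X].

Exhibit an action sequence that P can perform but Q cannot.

P's transition system — 2 states:
  s0 = 0 + 0 + 0\{a,b} + (a.0 + c.0) + ((0 + 0) | (0 + 0))\{b,c} :: —a→ s1, —c→ s1
  s1 = 0 :: ·
Q's transition system — 2 states:
  t0 = 0 + 0 + 0\{a,b} + (a.0 + 0) + ((0 + 0) | (0 + 0))\{b,c} :: —a→ t1
  t1 = 0 :: ·
Trace ⟨c⟩ through P, begin at {s0}:
  [1] c ⇒ {s1}
  ✓ P
Trace ⟨c⟩ through Q, begin at {t0}:
  [1] c ⇒ ∅  — Q cannot continue

c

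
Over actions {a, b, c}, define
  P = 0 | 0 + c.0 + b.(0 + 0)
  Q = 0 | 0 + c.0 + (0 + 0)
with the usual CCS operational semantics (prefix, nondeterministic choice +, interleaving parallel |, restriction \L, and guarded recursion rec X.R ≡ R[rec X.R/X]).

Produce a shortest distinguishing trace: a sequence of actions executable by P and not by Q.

b

LTS(P): 3 reachable states
  p0 = 0 | 0 + c.0 + b.(0 + 0) :: -b-> p1, -c-> p2
  p1 = 0 + 0 :: stopped
  p2 = 0 :: stopped
LTS(Q): 2 reachable states
  q0 = 0 | 0 + c.0 + (0 + 0) :: -c-> q1
  q1 = 0 :: stopped
Trace ⟨b⟩ through P, begin at {p0}:
  step 1 (b): {p1}
  ✓ P
Trace ⟨b⟩ through Q, begin at {q0}:
  step 1 (b): no successor for Q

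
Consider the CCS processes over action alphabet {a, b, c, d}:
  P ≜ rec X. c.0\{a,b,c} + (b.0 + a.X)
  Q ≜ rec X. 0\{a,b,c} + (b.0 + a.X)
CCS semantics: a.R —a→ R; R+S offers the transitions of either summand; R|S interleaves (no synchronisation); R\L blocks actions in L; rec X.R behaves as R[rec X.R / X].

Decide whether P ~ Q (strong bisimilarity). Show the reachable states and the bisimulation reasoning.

not bisimilar

LTS(P): 3 reachable states
  p0 = rec X. c.0\{a,b,c} + (b.0 + a.X) ⊢ -a-> p0, -b-> p1, -c-> p2
  p1 = 0 ⊢ deadlocked
  p2 = 0\{a,b,c} ⊢ deadlocked
LTS(Q): 2 reachable states
  q0 = rec X. 0\{a,b,c} + (b.0 + a.X) ⊢ -a-> q0, -b-> q1
  q1 = 0 ⊢ deadlocked
Partition-refinement fixed point:
  B0 = {p0}
  B1 = {p1, p2, q1}
  B2 = {q0}
p0 ∈ B0, q0 ∈ B2 → different blocks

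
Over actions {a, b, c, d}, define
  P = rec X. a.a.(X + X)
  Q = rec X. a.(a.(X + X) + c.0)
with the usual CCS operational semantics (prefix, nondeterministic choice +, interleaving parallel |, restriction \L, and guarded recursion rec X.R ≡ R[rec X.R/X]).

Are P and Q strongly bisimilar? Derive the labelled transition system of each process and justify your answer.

not bisimilar

Reachable graph of P (3 states):
  u0 = rec X. a.a.(X + X) :: =a=> u1
  u1 = a.((rec X. a.a.(X + X)) + (rec X. a.a.(X + X))) :: =a=> u2
  u2 = (rec X. a.a.(X + X)) + (rec X. a.a.(X + X)) :: =a=> u1
Reachable graph of Q (4 states):
  v0 = rec X. a.(a.(X + X) + c.0) :: =a=> v1
  v1 = a.((rec X. a.(a.(X + X) + c.0)) + (rec X. a.(a.(X + X) + c.0))) + c.0 :: =a=> v2, =c=> v3
  v2 = (rec X. a.(a.(X + X) + c.0)) + (rec X. a.(a.(X + X) + c.0)) :: =a=> v1
  v3 = 0 :: ·
Bisimilarity quotient blocks:
  B0 = {u0, u1, u2}
  B1 = {v0, v2}
  B2 = {v1}
  B3 = {v3}
u0 ∈ B0, v0 ∈ B1 → different blocks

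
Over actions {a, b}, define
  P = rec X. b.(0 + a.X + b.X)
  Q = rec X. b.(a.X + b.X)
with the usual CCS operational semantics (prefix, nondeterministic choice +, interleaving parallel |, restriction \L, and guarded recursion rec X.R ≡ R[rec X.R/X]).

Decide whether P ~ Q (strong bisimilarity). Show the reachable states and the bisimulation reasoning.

bisimilar

LTS(P): 2 reachable states
  m0 = rec X. b.(0 + a.X + b.X) → -b-> m1
  m1 = 0 + a.(rec X. b.(0 + a.X + b.X)) + b.(rec X. b.(0 + a.X + b.X)) → -a-> m0, -b-> m0
LTS(Q): 2 reachable states
  n0 = rec X. b.(a.X + b.X) → -b-> n1
  n1 = a.(rec X. b.(a.X + b.X)) + b.(rec X. b.(a.X + b.X)) → -a-> n0, -b-> n0
Bisimilarity quotient blocks:
  B0 = {m0, n0}
  B1 = {m1, n1}
m0 ∈ B0, n0 ∈ B0 → same block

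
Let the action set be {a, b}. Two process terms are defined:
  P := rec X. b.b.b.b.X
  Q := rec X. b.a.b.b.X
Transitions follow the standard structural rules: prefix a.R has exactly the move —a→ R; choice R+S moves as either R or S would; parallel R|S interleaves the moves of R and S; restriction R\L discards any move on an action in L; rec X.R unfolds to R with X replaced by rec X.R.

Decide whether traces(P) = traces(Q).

LTS(P): 4 reachable states
  u0 = rec X. b.b.b.b.X ⊢ --b--▸ u1
  u1 = b.b.b.(rec X. b.b.b.b.X) ⊢ --b--▸ u2
  u2 = b.b.(rec X. b.b.b.b.X) ⊢ --b--▸ u3
  u3 = b.(rec X. b.b.b.b.X) ⊢ --b--▸ u0
LTS(Q): 4 reachable states
  v0 = rec X. b.a.b.b.X ⊢ --b--▸ v1
  v1 = a.b.b.(rec X. b.a.b.b.X) ⊢ --a--▸ v2
  v2 = b.b.(rec X. b.a.b.b.X) ⊢ --b--▸ v3
  v3 = b.(rec X. b.a.b.b.X) ⊢ --b--▸ v0
Run σ = ⟨bb⟩ on P: start {u0}
  after b @ step 1: {u1}
  after b @ step 2: {u2}
  P completes σ.
Run σ = ⟨bb⟩ on Q: start {v0}
  after b @ step 1: {v1}
  after b @ step 2: no successor for Q

traces(P) ≠ traces(Q) — witness ⟨bb⟩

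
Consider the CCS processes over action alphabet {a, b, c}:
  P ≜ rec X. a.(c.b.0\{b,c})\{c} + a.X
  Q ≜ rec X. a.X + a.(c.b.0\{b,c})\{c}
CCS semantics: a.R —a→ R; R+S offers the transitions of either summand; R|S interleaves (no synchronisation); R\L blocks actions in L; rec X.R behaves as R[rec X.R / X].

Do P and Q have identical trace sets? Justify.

P's transition system — 2 states:
  p0 = rec X. a.(c.b.0\{b,c})\{c} + a.X → —a→ p0, —a→ p1
  p1 = (c.b.0\{b,c})\{c} → deadlocked
Q's transition system — 2 states:
  q0 = rec X. a.X + a.(c.b.0\{b,c})\{c} → —a→ q0, —a→ q1
  q1 = (c.b.0\{b,c})\{c} → deadlocked
Bisimilarity quotient blocks:
  B0 = {p0, q0}
  B1 = {p1, q1}
p0 ∈ B0, q0 ∈ B0 → same block
Bisimilar ⇒ trace-equivalent.

trace-equivalent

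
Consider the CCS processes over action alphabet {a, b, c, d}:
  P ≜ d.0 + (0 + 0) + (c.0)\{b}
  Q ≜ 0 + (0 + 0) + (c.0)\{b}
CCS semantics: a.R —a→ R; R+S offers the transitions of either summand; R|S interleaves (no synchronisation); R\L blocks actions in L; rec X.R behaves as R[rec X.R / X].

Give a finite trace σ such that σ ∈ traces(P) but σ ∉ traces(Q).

d

P's transition system — 3 states:
  u0 = d.0 + (0 + 0) + (c.0)\{b} :: =c=> u1, =d=> u2
  u1 = 0\{b} :: stopped
  u2 = 0 :: stopped
Q's transition system — 2 states:
  v0 = 0 + (0 + 0) + (c.0)\{b} :: =c=> v1
  v1 = 0\{b} :: stopped
Executing d from P (initial set {u0}):
  after d @ step 1: {u2}
  ✓ P
Executing d from Q (initial set {v0}):
  after d @ step 1: ∅ (Q stuck)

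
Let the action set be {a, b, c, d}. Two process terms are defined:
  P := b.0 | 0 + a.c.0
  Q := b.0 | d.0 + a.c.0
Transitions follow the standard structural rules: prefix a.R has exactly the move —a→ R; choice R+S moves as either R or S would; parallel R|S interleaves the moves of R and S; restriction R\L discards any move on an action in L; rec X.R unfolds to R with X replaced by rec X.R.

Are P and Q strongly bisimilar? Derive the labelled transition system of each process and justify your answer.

LTS(P): 4 reachable states
  m0 = b.0 | 0 + a.c.0 → -a-> m1, -b-> m2
  m1 = c.0 → -c-> m3
  m2 = 0 | 0 → ·
  m3 = 0 → ·
LTS(Q): 6 reachable states
  n0 = b.0 | d.0 + a.c.0 → -a-> n1, -b-> n2, -d-> n3
  n1 = c.0 → -c-> n4
  n2 = 0 | d.0 → -d-> n5
  n3 = b.0 | 0 → -b-> n5
  n4 = 0 → ·
  n5 = 0 | 0 → ·
Coarsest stable partition (strong bisimilarity classes):
  B0 = {m0}
  B1 = {m2, m3, n4, n5}
  B2 = {m1, n1}
  B3 = {n0}
  B4 = {n3}
  B5 = {n2}
m0 ∈ B0, n0 ∈ B3 → different blocks

NO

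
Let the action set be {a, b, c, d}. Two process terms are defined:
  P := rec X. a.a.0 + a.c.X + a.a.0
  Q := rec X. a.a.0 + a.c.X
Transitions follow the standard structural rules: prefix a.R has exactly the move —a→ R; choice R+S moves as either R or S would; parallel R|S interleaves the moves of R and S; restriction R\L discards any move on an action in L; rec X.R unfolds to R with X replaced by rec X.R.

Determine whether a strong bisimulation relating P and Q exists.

LTS(P): 4 reachable states
  m0 = rec X. a.a.0 + a.c.X + a.a.0 :: -a-> m1, -a-> m2
  m1 = a.0 :: -a-> m3
  m2 = c.(rec X. a.a.0 + a.c.X + a.a.0) :: -c-> m0
  m3 = 0 :: (no moves)
LTS(Q): 4 reachable states
  n0 = rec X. a.a.0 + a.c.X :: -a-> n1, -a-> n2
  n1 = a.0 :: -a-> n3
  n2 = c.(rec X. a.a.0 + a.c.X) :: -c-> n0
  n3 = 0 :: (no moves)
Bisimilarity quotient blocks:
  B0 = {m0, n0}
  B1 = {m2, n2}
  B2 = {m1, n1}
  B3 = {m3, n3}
m0 ∈ B0, n0 ∈ B0 → same block

P ~ Q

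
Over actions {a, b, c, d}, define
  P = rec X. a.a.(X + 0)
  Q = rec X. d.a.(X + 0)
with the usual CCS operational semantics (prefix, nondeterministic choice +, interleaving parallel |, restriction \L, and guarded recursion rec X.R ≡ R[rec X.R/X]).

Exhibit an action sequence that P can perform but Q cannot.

P's transition system — 3 states:
  s0 = rec X. a.a.(X + 0) | --a--▸ s1
  s1 = a.((rec X. a.a.(X + 0)) + 0) | --a--▸ s2
  s2 = (rec X. a.a.(X + 0)) + 0 | --a--▸ s1
Q's transition system — 3 states:
  t0 = rec X. d.a.(X + 0) | --d--▸ t1
  t1 = a.((rec X. d.a.(X + 0)) + 0) | --a--▸ t2
  t2 = (rec X. d.a.(X + 0)) + 0 | --d--▸ t1
Run σ = ⟨a⟩ on P: start {s0}
  [1] a ⇒ {s1}
  — P admits the full trace.
Run σ = ⟨a⟩ on Q: start {t0}
  [1] a ⇒ ∅  — Q cannot continue

a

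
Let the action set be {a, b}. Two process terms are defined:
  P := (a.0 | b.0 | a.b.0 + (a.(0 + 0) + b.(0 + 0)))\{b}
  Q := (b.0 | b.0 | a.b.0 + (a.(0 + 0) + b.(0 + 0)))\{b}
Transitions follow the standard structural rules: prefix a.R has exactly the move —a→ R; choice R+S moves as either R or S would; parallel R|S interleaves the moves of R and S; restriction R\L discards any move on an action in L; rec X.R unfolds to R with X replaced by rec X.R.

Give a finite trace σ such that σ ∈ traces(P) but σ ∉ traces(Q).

aa

P's transition system — 5 states:
  p0 = (a.0 | b.0 | a.b.0 + (a.(0 + 0) + b.(0 + 0)))\{b} ⊢ —a→ p1, —a→ p2, —a→ p3
  p1 = (0 + 0)\{b} ⊢ stopped
  p2 = (0 | b.0 | a.b.0)\{b} ⊢ —a→ p4
  p3 = (a.0 | b.0 | b.0)\{b} ⊢ —a→ p4
  p4 = (0 | b.0 | b.0)\{b} ⊢ stopped
Q's transition system — 3 states:
  q0 = (b.0 | b.0 | a.b.0 + (a.(0 + 0) + b.(0 + 0)))\{b} ⊢ —a→ q1, —a→ q2
  q1 = (0 + 0)\{b} ⊢ stopped
  q2 = (b.0 | b.0 | b.0)\{b} ⊢ stopped
Run σ = ⟨aa⟩ on P: start {p0}
  step 1 (a): {p1, p2, p3}
  step 2 (a): {p4}
  — P admits the full trace.
Run σ = ⟨aa⟩ on Q: start {q0}
  step 1 (a): {q1, q2}
  step 2 (a): no successor for Q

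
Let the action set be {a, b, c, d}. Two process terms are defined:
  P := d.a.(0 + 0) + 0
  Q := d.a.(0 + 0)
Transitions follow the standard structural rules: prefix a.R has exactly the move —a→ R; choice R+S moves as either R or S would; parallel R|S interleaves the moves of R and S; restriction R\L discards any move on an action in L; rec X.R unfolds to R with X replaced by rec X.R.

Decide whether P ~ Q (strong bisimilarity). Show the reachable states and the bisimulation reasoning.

bisimilar

Reachable graph of P (3 states):
  m0 = d.a.(0 + 0) + 0 | =d=> m1
  m1 = a.(0 + 0) | =a=> m2
  m2 = 0 + 0 | ∅
Reachable graph of Q (3 states):
  n0 = d.a.(0 + 0) | =d=> n1
  n1 = a.(0 + 0) | =a=> n2
  n2 = 0 + 0 | ∅
Bisimilarity quotient blocks:
  B0 = {m0, n0}
  B1 = {m1, n1}
  B2 = {m2, n2}
m0 ∈ B0, n0 ∈ B0 → same block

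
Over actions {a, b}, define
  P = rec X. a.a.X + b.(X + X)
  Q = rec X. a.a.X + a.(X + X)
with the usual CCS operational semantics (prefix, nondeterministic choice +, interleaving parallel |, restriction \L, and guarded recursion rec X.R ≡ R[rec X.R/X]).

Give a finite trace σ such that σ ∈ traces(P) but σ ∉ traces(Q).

b

Reachable graph of P (3 states):
  p0 = rec X. a.a.X + b.(X + X) ⊢ =a=> p1, =b=> p2
  p1 = a.(rec X. a.a.X + b.(X + X)) ⊢ =a=> p0
  p2 = (rec X. a.a.X + b.(X + X)) + (rec X. a.a.X + b.(X + X)) ⊢ =a=> p1, =b=> p2
Reachable graph of Q (3 states):
  q0 = rec X. a.a.X + a.(X + X) ⊢ =a=> q1, =a=> q2
  q1 = (rec X. a.a.X + a.(X + X)) + (rec X. a.a.X + a.(X + X)) ⊢ =a=> q1, =a=> q2
  q2 = a.(rec X. a.a.X + a.(X + X)) ⊢ =a=> q0
Run σ = ⟨b⟩ on P: start {p0}
  [1] b ⇒ {p2}
  ✓ P
Run σ = ⟨b⟩ on Q: start {q0}
  [1] b ⇒ ∅  — Q cannot continue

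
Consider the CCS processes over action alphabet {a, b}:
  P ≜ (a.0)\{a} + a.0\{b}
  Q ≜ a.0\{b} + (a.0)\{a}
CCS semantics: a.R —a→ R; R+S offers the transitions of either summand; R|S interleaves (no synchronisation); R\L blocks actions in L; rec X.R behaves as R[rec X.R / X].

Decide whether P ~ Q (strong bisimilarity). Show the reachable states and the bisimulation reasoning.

Reachable graph of P (2 states):
  p0 = (a.0)\{a} + a.0\{b} | -a-> p1
  p1 = 0\{b} | ∅
Reachable graph of Q (2 states):
  q0 = a.0\{b} + (a.0)\{a} | -a-> q1
  q1 = 0\{b} | ∅
Bisimilarity quotient blocks:
  B0 = {p0, q0}
  B1 = {p1, q1}
p0 ∈ B0, q0 ∈ B0 → same block

bisimilar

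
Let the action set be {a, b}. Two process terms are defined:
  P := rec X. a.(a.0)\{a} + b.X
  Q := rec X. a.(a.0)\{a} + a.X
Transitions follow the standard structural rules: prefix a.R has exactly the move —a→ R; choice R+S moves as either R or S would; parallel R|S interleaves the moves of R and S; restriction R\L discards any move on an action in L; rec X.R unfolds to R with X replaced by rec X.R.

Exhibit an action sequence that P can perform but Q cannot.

P's transition system — 2 states:
  m0 = rec X. a.(a.0)\{a} + b.X → --a--▸ m1, --b--▸ m0
  m1 = (a.0)\{a} → (no moves)
Q's transition system — 2 states:
  n0 = rec X. a.(a.0)\{a} + a.X → --a--▸ n0, --a--▸ n1
  n1 = (a.0)\{a} → (no moves)
Run σ = ⟨b⟩ on P: start {m0}
  after b @ step 1: {m0}
  P completes σ.
Run σ = ⟨b⟩ on Q: start {n0}
  after b @ step 1: ∅  — Q cannot continue

b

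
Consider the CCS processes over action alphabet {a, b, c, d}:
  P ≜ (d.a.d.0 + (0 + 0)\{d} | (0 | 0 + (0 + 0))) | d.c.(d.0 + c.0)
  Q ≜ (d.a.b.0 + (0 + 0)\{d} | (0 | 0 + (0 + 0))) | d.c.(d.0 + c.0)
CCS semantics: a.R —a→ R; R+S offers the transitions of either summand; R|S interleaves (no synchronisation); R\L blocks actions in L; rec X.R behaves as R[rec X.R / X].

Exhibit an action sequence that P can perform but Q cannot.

ddad

P's transition system — 16 states:
  m0 = (d.a.d.0 + (0 + 0)\{d} | (0 | 0 + (0 + 0))) | d.c.(d.0 + c.0) ⊢ -d-> m1, -d-> m2
  m1 = (d.a.d.0 + (0 + 0)\{d} | (0 | 0 + (0 + 0))) | c.(d.0 + c.0) ⊢ -c-> m3, -d-> m4
  m2 = a.d.0 | d.c.(d.0 + c.0) ⊢ -a-> m5, -d-> m4
  m3 = (d.a.d.0 + (0 + 0)\{d} | (0 | 0 + (0 + 0))) | (d.0 + c.0) ⊢ -c-> m6, -d-> m6, -d-> m7
  m4 = a.d.0 | c.(d.0 + c.0) ⊢ -a-> m8, -c-> m7
  m5 = d.0 | d.c.(d.0 + c.0) ⊢ -d-> m8, -d-> m9
  m6 = (d.a.d.0 + (0 + 0)\{d} | (0 | 0 + (0 + 0))) | 0 ⊢ -d-> m10
  m7 = a.d.0 | (d.0 + c.0) ⊢ -a-> m11, -c-> m10, -d-> m10
  m8 = d.0 | c.(d.0 + c.0) ⊢ -c-> m11, -d-> m12
  m9 = 0 | d.c.(d.0 + c.0) ⊢ -d-> m12
  m10 = a.d.0 | 0 ⊢ -a-> m13
  m11 = d.0 | (d.0 + c.0) ⊢ -c-> m13, -d-> m13, -d-> m14
  m12 = 0 | c.(d.0 + c.0) ⊢ -c-> m14
  m13 = d.0 | 0 ⊢ -d-> m15
  m14 = 0 | (d.0 + c.0) ⊢ -c-> m15, -d-> m15
  m15 = 0 | 0 ⊢ deadlocked
Q's transition system — 16 states:
  n0 = (d.a.b.0 + (0 + 0)\{d} | (0 | 0 + (0 + 0))) | d.c.(d.0 + c.0) ⊢ -d-> n1, -d-> n2
  n1 = (d.a.b.0 + (0 + 0)\{d} | (0 | 0 + (0 + 0))) | c.(d.0 + c.0) ⊢ -c-> n3, -d-> n4
  n2 = a.b.0 | d.c.(d.0 + c.0) ⊢ -a-> n5, -d-> n4
  n3 = (d.a.b.0 + (0 + 0)\{d} | (0 | 0 + (0 + 0))) | (d.0 + c.0) ⊢ -c-> n6, -d-> n6, -d-> n7
  n4 = a.b.0 | c.(d.0 + c.0) ⊢ -a-> n8, -c-> n7
  n5 = b.0 | d.c.(d.0 + c.0) ⊢ -b-> n9, -d-> n8
  n6 = (d.a.b.0 + (0 + 0)\{d} | (0 | 0 + (0 + 0))) | 0 ⊢ -d-> n10
  n7 = a.b.0 | (d.0 + c.0) ⊢ -a-> n11, -c-> n10, -d-> n10
  n8 = b.0 | c.(d.0 + c.0) ⊢ -b-> n12, -c-> n11
  n9 = 0 | d.c.(d.0 + c.0) ⊢ -d-> n12
  n10 = a.b.0 | 0 ⊢ -a-> n13
  n11 = b.0 | (d.0 + c.0) ⊢ -b-> n14, -c-> n13, -d-> n13
  n12 = 0 | c.(d.0 + c.0) ⊢ -c-> n14
  n13 = b.0 | 0 ⊢ -b-> n15
  n14 = 0 | (d.0 + c.0) ⊢ -c-> n15, -d-> n15
  n15 = 0 | 0 ⊢ deadlocked
Executing ddad from P (initial set {m0}):
  [1] d ⇒ {m1, m2}
  [2] d ⇒ {m4}
  [3] a ⇒ {m8}
  [4] d ⇒ {m12}
  ✓ P
Executing ddad from Q (initial set {n0}):
  [1] d ⇒ {n1, n2}
  [2] d ⇒ {n4}
  [3] a ⇒ {n8}
  [4] d ⇒ no successor for Q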